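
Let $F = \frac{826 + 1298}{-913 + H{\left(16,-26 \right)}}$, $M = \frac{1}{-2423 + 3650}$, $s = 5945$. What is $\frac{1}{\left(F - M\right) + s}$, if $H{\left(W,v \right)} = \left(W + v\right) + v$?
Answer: $\frac{1164423}{6919887638} \approx 0.00016827$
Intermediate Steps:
$M = \frac{1}{1227} \approx 0.000815$
$H{\left(W,v \right)} = W + 2 v$
$F = - \frac{2124}{949}$ ($F = \frac{826 + 1298}{-913 + \left(16 + 2 \left(-26\right)\right)} = \frac{2124}{-913 + \left(16 - 52\right)} = \frac{2124}{-913 - 36} = \frac{2124}{-949} = 2124 \left(- \frac{1}{949}\right) = - \frac{2124}{949} \approx -2.2381$)
$\frac{1}{\left(F - M\right) + s} = \frac{1}{\left(- \frac{2124}{949} - \frac{1}{1227}\right) + 5945} = \frac{1}{- \frac{2607097}{1164423} + 5945} = \frac{1}{\frac{6919887638}{1164423}} = \frac{1164423}{6919887638}$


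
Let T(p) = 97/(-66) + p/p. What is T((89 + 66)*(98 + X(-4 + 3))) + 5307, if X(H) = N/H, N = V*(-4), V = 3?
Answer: 350231/66 ≈ 5306.5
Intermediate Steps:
N = -12 (N = 3*(-4) = -12)
X(H) = -12/H
T(p) = -31/66 (T(p) = 97*(-1/66) + 1 = -97/66 + 1 = -31/66)
T((89 + 66)*(98 + X(-4 + 3))) + 5307 = -31/66 + 5307 = 350231/66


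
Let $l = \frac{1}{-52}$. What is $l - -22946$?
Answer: $\frac{1193191}{52} \approx 22946.0$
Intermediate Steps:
$l = - \frac{1}{52} \approx -0.019231$
$l - -22946 = - \frac{1}{52} - -22946 = - \frac{1}{52} + 22946 = \frac{1193191}{52}$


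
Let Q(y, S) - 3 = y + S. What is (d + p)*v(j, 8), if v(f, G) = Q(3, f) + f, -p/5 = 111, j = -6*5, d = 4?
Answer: 29754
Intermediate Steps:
j = -30
p = -555 (p = -5*111 = -555)
Q(y, S) = 3 + S + y (Q(y, S) = 3 + (y + S) = 3 + (S + y) = 3 + S + y)
v(f, G) = 6 + 2*f (v(f, G) = (3 + f + 3) + f = (6 + f) + f = 6 + 2*f)
(d + p)*v(j, 8) = (4 - 555)*(6 + 2*(-30)) = -551*(6 - 60) = -551*(-54) = 29754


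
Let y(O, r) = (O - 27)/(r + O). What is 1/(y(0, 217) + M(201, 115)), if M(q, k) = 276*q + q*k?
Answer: 217/17054220 ≈ 1.2724e-5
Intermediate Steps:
y(O, r) = (-27 + O)/(O + r)
M(q, k) = 276*q + k*q
1/(y(0, 217) + M(201, 115)) = 1/((-27 + 0)/(0 + 217) + 201*(276 + 115)) = 1/(-27/217 + 201*391) = 1/((1/217)*(-27) + 78591) = 1/(-27/217 + 78591) = 1/(17054220/217) = 217/17054220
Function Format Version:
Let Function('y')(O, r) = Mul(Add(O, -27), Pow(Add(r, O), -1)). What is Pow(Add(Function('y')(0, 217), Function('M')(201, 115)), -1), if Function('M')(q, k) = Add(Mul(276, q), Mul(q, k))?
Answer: Rational(217, 17054220) ≈ 1.2724e-5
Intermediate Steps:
Function('y')(O, r) = Mul(Pow(Add(O, r), -1), Add(-27, O)) (Function('y')(O, r) = Mul(Add(-27, O), Pow(Add(O, r), -1)) = Mul(Pow(Add(O, r), -1), Add(-27, O)))
Function('M')(q, k) = Add(Mul(276, q), Mul(k, q))
Pow(Add(Function('y')(0, 217), Function('M')(201, 115)), -1) = Pow(Add(Mul(Pow(Add(0, 217), -1), Add(-27, 0)), Mul(201, Add(276, 115))), -1) = Pow(Add(Mul(Pow(217, -1), -27), Mul(201, 391)), -1) = Pow(Add(Mul(Rational(1, 217), -27), 78591), -1) = Pow(Add(Rational(-27, 217), 78591), -1) = Pow(Rational(17054220, 217), -1) = Rational(217, 17054220)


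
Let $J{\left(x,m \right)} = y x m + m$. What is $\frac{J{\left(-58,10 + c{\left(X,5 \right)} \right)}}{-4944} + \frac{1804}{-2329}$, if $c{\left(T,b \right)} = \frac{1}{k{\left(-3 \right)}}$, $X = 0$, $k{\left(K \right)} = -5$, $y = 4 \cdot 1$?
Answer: $- \frac{6077643}{19190960} \approx -0.31669$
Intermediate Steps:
$y = 4$
$c{\left(T,b \right)} = - \frac{1}{5}$ ($c{\left(T,b \right)} = \frac{1}{-5} = - \frac{1}{5}$)
$J{\left(x,m \right)} = m + 4 m x$ ($J{\left(x,m \right)} = 4 x m + m = 4 m x + m = m + 4 m x$)
$\frac{J{\left(-58,10 + c{\left(X,5 \right)} \right)}}{-4944} + \frac{1804}{-2329} = \frac{\left(10 - \frac{1}{5}\right) \left(1 + 4 \left(-58\right)\right)}{-4944} + \frac{1804}{-2329} = \frac{49 \left(1 - 232\right)}{5} \left(- \frac{1}{4944}\right) + 1804 \left(- \frac{1}{2329}\right) = \frac{49}{5} \left(-231\right) \left(- \frac{1}{4944}\right) - \frac{1804}{2329} = \left(- \frac{11319}{5}\right) \left(- \frac{1}{4944}\right) - \frac{1804}{2329} = \frac{3773}{8240} - \frac{1804}{2329} = - \frac{6077643}{19190960}$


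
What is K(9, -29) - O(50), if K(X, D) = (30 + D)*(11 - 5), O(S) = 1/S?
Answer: 299/50 ≈ 5.9800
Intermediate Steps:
K(X, D) = 180 + 6*D (K(X, D) = (30 + D)*6 = 180 + 6*D)
K(9, -29) - O(50) = (180 + 6*(-29)) - 1/50 = (180 - 174) - 1*1/50 = 6 - 1/50 = 299/50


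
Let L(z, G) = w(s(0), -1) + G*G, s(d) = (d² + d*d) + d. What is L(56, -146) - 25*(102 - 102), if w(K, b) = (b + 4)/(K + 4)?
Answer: 85267/4 ≈ 21317.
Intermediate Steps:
s(d) = d + 2*d² (s(d) = (d² + d²) + d = 2*d² + d = d + 2*d²)
w(K, b) = (4 + b)/(4 + K)
L(z, G) = ¾ + G² (L(z, G) = (4 - 1)/(4 + 0*(1 + 2*0)) + G*G = 3/(4 + 0*(1 + 0)) + G² = 3/(4 + 0*1) + G² = 3/(4 + 0) + G² = 3/4 + G² = (¼)*3 + G² = ¾ + G²)
L(56, -146) - 25*(102 - 102) = (¾ + (-146)²) - 25*(102 - 102) = (¾ + 21316) - 25*0 = 85267/4 + 0 = 85267/4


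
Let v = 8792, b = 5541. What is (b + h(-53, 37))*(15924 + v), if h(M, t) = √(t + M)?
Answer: 136951356 + 98864*I ≈ 1.3695e+8 + 98864.0*I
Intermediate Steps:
h(M, t) = √(M + t)
(b + h(-53, 37))*(15924 + v) = (5541 + √(-53 + 37))*(15924 + 8792) = (5541 + √(-16))*24716 = (5541 + 4*I)*24716 = 136951356 + 98864*I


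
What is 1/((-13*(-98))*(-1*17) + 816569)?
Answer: 1/794911 ≈ 1.2580e-6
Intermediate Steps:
1/((-13*(-98))*(-1*17) + 816569) = 1/(1274*(-17) + 816569) = 1/(-21658 + 816569) = 1/794911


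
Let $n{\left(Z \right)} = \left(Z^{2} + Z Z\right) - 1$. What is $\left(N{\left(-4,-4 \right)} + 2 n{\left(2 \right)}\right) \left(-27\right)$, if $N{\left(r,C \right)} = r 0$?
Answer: $-378$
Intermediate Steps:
$N{\left(r,C \right)} = 0$
$n{\left(Z \right)} = -1 + 2 Z^{2}$ ($n{\left(Z \right)} = \left(Z^{2} + Z^{2}\right) - 1 = 2 Z^{2} - 1 = -1 + 2 Z^{2}$)
$\left(N{\left(-4,-4 \right)} + 2 n{\left(2 \right)}\right) \left(-27\right) = \left(0 + 2 \left(-1 + 2 \cdot 2^{2}\right)\right) \left(-27\right) = \left(0 + 2 \left(-1 + 2 \cdot 4\right)\right) \left(-27\right) = \left(0 + 2 \left(-1 + 8\right)\right) \left(-27\right) = \left(0 + 2 \cdot 7\right) \left(-27\right) = \left(0 + 14\right) \left(-27\right) = 14 \left(-27\right) = -378$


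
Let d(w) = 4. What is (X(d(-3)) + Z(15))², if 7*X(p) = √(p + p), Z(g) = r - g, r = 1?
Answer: 9612/49 - 8*√2 ≈ 184.85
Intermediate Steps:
Z(g) = 1 - g
X(p) = √2*√p/7 (X(p) = √(p + p)/7 = √(2*p)/7 = (√2*√p)/7 = √2*√p/7)
(X(d(-3)) + Z(15))² = (√2*√4/7 + (1 - 1*15))² = ((⅐)*√2*2 + (1 - 15))² = (2*√2/7 - 14)² = (-14 + 2*√2/7)²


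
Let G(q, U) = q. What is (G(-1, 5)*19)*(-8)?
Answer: 152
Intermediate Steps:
(G(-1, 5)*19)*(-8) = -1*19*(-8) = -19*(-8) = 152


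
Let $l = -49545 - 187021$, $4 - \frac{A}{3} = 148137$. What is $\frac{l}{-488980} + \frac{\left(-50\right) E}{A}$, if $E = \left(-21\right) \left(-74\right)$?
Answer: $\frac{23853906639}{36217037170} \approx 0.65864$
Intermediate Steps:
$A = -444399$ ($A = 12 - 444411 = -444399$)
$l = -236566$ ($l = -49545 - 187021 = -236566$)
$E = 1554$
$\frac{l}{-488980} + \frac{\left(-50\right) E}{A} = - \frac{236566}{-488980} + \frac{\left(-50\right) 1554}{-444399} = \left(-236566\right) \left(- \frac{1}{488980}\right) - - \frac{25900}{148133} = \frac{118283}{244490} + \frac{25900}{148133} = \frac{23853906639}{36217037170}$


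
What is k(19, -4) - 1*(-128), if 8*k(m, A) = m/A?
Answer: 4077/32 ≈ 127.41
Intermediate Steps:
k(m, A) = m/(8*A) (k(m, A) = (m/A)/8 = m/(8*A))
k(19, -4) - 1*(-128) = (⅛)*19/(-4) - 1*(-128) = (⅛)*19*(-¼) + 128 = -19/32 + 128 = 4077/32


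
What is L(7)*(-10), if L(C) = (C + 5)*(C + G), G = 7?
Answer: -1680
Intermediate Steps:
L(C) = (5 + C)*(7 + C) (L(C) = (C + 5)*(C + 7) = (5 + C)*(7 + C))
L(7)*(-10) = (35 + 7² + 12*7)*(-10) = (35 + 49 + 84)*(-10) = 168*(-10) = -1680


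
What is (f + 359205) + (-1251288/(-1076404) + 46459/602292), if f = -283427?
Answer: 12282100575496159/162077379492 ≈ 75779.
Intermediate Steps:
(f + 359205) + (-1251288/(-1076404) + 46459/602292) = (-283427 + 359205) + (-1251288/(-1076404) + 46459/602292) = 75778 + (-1251288*(-1/1076404) + 46459*(1/602292)) = 75778 + (312822/269101 + 46459/602292) = 75778 + 200912351383/162077379492 = 12282100575496159/162077379492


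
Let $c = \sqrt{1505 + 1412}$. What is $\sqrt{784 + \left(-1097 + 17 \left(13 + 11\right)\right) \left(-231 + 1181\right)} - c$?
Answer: $- \sqrt{2917} + i \sqrt{653766} \approx -54.009 + 808.56 i$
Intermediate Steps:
$c = \sqrt{2917} \approx 54.009$
$\sqrt{784 + \left(-1097 + 17 \left(13 + 11\right)\right) \left(-231 + 1181\right)} - c = \sqrt{784 + \left(-1097 + 17 \left(13 + 11\right)\right) \left(-231 + 1181\right)} - \sqrt{2917} = \sqrt{784 + \left(-1097 + 17 \cdot 24\right) 950} - \sqrt{2917} = \sqrt{784 + \left(-1097 + 408\right) 950} - \sqrt{2917} = \sqrt{784 - 654550} - \sqrt{2917} = \sqrt{-653766} - \sqrt{2917} = i \sqrt{653766} - \sqrt{2917} = - \sqrt{2917} + i \sqrt{653766}$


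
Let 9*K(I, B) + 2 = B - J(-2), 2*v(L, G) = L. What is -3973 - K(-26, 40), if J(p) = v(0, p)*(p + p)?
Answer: -35795/9 ≈ -3977.2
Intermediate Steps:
v(L, G) = L/2
J(p) = 0 (J(p) = ((½)*0)*(p + p) = 0*(2*p) = 0)
K(I, B) = -2/9 + B/9 (K(I, B) = -2/9 + (B - 1*0)/9 = -2/9 + (B + 0)/9 = -2/9 + B/9)
-3973 - K(-26, 40) = -3973 - (-2/9 + (⅑)*40) = -3973 - (-2/9 + 40/9) = -3973 - 1*38/9 = -3973 - 38/9 = -35795/9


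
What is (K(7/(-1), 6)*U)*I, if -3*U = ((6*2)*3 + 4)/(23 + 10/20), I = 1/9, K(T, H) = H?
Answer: -160/423 ≈ -0.37825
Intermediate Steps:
I = 1/9 ≈ 0.11111
U = -80/141 (U = -((6*2)*3 + 4)/(3*(23 + 10/20)) = -(12*3 + 4)/(3*(23 + 10*(1/20))) = -(36 + 4)/(3*(23 + 1/2)) = -40/(3*47/2) = -40*2/(3*47) = -1/3*80/47 = -80/141 ≈ -0.56738)
(K(7/(-1), 6)*U)*I = (6*(-80/141))*(1/9) = -160/47*1/9 = -160/423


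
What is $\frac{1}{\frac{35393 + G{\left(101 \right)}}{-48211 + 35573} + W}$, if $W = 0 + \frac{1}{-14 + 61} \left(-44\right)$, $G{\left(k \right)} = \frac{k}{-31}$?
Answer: $- \frac{9206783}{34400543} \approx -0.26763$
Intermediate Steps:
$G{\left(k \right)} = - \frac{k}{31}$ ($G{\left(k \right)} = k \left(- \frac{1}{31}\right) = - \frac{k}{31}$)
$W = - \frac{44}{47}$ ($W = 0 + \frac{1}{47} \left(-44\right) = 0 - \frac{44}{47} = - \frac{44}{47} \approx -0.93617$)
$\frac{1}{\frac{35393 + G{\left(101 \right)}}{-48211 + 35573} + W} = \frac{1}{\frac{35393 - \frac{101}{31}}{-48211 + 35573} - \frac{44}{47}} = \frac{1}{\frac{35393 - \frac{101}{31}}{-12638} - \frac{44}{47}} = \frac{1}{\frac{1097082}{31} \left(- \frac{1}{12638}\right) - \frac{44}{47}} = \frac{1}{- \frac{548541}{195889} - \frac{44}{47}} = \frac{1}{- \frac{34400543}{9206783}} = - \frac{9206783}{34400543}$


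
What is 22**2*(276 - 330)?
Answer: -26136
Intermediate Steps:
22**2*(276 - 330) = 484*(-54) = -26136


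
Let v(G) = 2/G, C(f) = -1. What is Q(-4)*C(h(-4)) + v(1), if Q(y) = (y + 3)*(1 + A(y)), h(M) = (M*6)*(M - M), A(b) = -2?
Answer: 1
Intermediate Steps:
h(M) = 0 (h(M) = (6*M)*0 = 0)
Q(y) = -3 - y (Q(y) = (y + 3)*(1 - 2) = (3 + y)*(-1) = -3 - y)
Q(-4)*C(h(-4)) + v(1) = (-3 - 1*(-4))*(-1) + 2/1 = (-3 + 4)*(-1) + 2*1 = 1*(-1) + 2 = -1 + 2 = 1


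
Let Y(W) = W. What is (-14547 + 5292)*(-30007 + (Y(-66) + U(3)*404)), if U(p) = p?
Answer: 267108555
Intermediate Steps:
(-14547 + 5292)*(-30007 + (Y(-66) + U(3)*404)) = (-14547 + 5292)*(-30007 + (-66 + 3*404)) = -9255*(-30007 + (-66 + 1212)) = -9255*(-30007 + 1146) = -9255*(-28861) = 267108555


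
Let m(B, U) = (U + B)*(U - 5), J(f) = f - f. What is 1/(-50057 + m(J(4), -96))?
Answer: -1/40361 ≈ -2.4776e-5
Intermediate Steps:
J(f) = 0
m(B, U) = (-5 + U)*(B + U) (m(B, U) = (B + U)*(-5 + U) = (-5 + U)*(B + U))
1/(-50057 + m(J(4), -96)) = 1/(-50057 + ((-96)² - 5*0 - 5*(-96) + 0*(-96))) = 1/(-50057 + (9216 + 0 + 480 + 0)) = 1/(-50057 + 9696) = 1/(-40361) = -1/40361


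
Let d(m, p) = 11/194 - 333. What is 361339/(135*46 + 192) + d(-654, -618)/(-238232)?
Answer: 7825876741/138651024 ≈ 56.443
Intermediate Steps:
d(m, p) = -64591/194 (d(m, p) = 11*(1/194) - 333 = 11/194 - 333 = -64591/194)
361339/(135*46 + 192) + d(-654, -618)/(-238232) = 361339/(135*46 + 192) - 64591/194/(-238232) = 361339/(6210 + 192) - 64591/194*(-1/238232) = 361339/6402 + 64591/46217008 = 361339*(1/6402) + 64591/46217008 = 32849/582 + 64591/46217008 = 7825876741/138651024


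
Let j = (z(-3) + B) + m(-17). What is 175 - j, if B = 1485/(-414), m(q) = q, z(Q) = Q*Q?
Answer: 8583/46 ≈ 186.59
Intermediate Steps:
z(Q) = Q**2
B = -165/46 (B = 1485*(-1/414) = -165/46 ≈ -3.5870)
j = -533/46 (j = ((-3)**2 - 165/46) - 17 = (9 - 165/46) - 17 = 249/46 - 17 = -533/46 ≈ -11.587)
175 - j = 175 - 1*(-533/46) = 175 + 533/46 = 8583/46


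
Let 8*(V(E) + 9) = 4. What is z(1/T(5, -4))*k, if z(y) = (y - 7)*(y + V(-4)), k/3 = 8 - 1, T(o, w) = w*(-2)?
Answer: 77385/64 ≈ 1209.1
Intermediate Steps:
T(o, w) = -2*w
V(E) = -17/2 (V(E) = -9 + (1/8)*4 = -9 + 1/2 = -17/2)
k = 21 (k = 3*(8 - 1) = 3*7 = 21)
z(y) = (-7 + y)*(-17/2 + y) (z(y) = (y - 7)*(y - 17/2) = (-7 + y)*(-17/2 + y))
z(1/T(5, -4))*k = (119/2 + (1/(-2*(-4)))**2 - 31/(2*((-2*(-4)))))*21 = (119/2 + (1/8)**2 - 31/2/8)*21 = (119/2 + (1/8)**2 - 31/2*1/8)*21 = (119/2 + 1/64 - 31/16)*21 = (3685/64)*21 = 77385/64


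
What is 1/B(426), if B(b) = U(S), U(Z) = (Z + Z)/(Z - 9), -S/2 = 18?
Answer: 5/8 ≈ 0.62500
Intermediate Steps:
S = -36 (S = -2*18 = -36)
U(Z) = 2*Z/(-9 + Z) (U(Z) = (2*Z)/(-9 + Z) = 2*Z/(-9 + Z))
B(b) = 8/5 (B(b) = 2*(-36)/(-9 - 36) = 2*(-36)/(-45) = 2*(-36)*(-1/45) = 8/5)
1/B(426) = 1/(8/5) = 5/8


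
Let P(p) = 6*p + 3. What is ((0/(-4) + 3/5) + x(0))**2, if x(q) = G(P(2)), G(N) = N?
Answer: 6084/25 ≈ 243.36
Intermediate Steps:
P(p) = 3 + 6*p
x(q) = 15 (x(q) = 3 + 6*2 = 3 + 12 = 15)
((0/(-4) + 3/5) + x(0))**2 = ((0/(-4) + 3/5) + 15)**2 = ((0*(-1/4) + 3*(1/5)) + 15)**2 = ((0 + 3/5) + 15)**2 = (3/5 + 15)**2 = (78/5)**2 = 6084/25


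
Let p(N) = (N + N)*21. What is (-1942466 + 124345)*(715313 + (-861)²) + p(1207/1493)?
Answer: -3953966938967308/1493 ≈ -2.6483e+12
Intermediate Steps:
p(N) = 42*N (p(N) = (2*N)*21 = 42*N)
(-1942466 + 124345)*(715313 + (-861)²) + p(1207/1493) = (-1942466 + 124345)*(715313 + (-861)²) + 42*(1207/1493) = -1818121*(715313 + 741321) + 42*(1207*(1/1493)) = -1818121*1456634 + 42*(1207/1493) = -2648336864714 + 50694/1493 = -3953966938967308/1493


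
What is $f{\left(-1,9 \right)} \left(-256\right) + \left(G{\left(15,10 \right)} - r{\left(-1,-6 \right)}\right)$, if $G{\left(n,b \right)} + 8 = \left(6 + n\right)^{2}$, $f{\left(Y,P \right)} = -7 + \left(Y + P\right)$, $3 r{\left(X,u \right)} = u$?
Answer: $179$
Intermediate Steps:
$r{\left(X,u \right)} = \frac{u}{3}$
$f{\left(Y,P \right)} = -7 + P + Y$ ($f{\left(Y,P \right)} = -7 + \left(P + Y\right) = -7 + P + Y$)
$G{\left(n,b \right)} = -8 + \left(6 + n\right)^{2}$
$f{\left(-1,9 \right)} \left(-256\right) + \left(G{\left(15,10 \right)} - r{\left(-1,-6 \right)}\right) = \left(-7 + 9 - 1\right) \left(-256\right) - \left(8 - 2 - \left(6 + 15\right)^{2}\right) = 1 \left(-256\right) - \left(6 - 441\right) = -256 + \left(\left(-8 + 441\right) + 2\right) = -256 + \left(433 + 2\right) = -256 + 435 = 179$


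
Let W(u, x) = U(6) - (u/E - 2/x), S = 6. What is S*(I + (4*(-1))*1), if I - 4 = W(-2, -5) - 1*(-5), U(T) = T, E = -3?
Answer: 298/5 ≈ 59.600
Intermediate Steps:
W(u, x) = 6 + 2/x + u/3 (W(u, x) = 6 - (u/(-3) - 2/x) = 6 - (u*(-⅓) - 2/x) = 6 - (-u/3 - 2/x) = 6 - (-2/x - u/3) = 6 + (2/x + u/3) = 6 + 2/x + u/3)
I = 209/15 (I = 4 + ((6 + 2/(-5) + (⅓)*(-2)) - 1*(-5)) = 4 + ((6 + 2*(-⅕) - ⅔) + 5) = 4 + ((6 - ⅖ - ⅔) + 5) = 4 + (74/15 + 5) = 4 + 149/15 = 209/15 ≈ 13.933)
S*(I + (4*(-1))*1) = 6*(209/15 + (4*(-1))*1) = 6*(209/15 - 4*1) = 6*(209/15 - 4) = 6*(149/15) = 298/5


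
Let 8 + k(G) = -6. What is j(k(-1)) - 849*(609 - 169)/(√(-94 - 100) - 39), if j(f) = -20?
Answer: 2906908/343 + 74712*I*√194/343 ≈ 8475.0 + 3033.9*I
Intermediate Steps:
k(G) = -14 (k(G) = -8 - 6 = -14)
j(k(-1)) - 849*(609 - 169)/(√(-94 - 100) - 39) = -20 - 849*(609 - 169)/(√(-94 - 100) - 39) = -20 - 373560/(√(-194) - 39) = -20 - 373560/(I*√194 - 39) = -20 - 373560/(-39 + I*√194)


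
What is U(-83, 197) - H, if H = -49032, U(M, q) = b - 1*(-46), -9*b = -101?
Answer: 441803/9 ≈ 49089.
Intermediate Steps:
b = 101/9 (b = -⅑*(-101) = 101/9 ≈ 11.222)
U(M, q) = 515/9 (U(M, q) = 101/9 - 1*(-46) = 101/9 + 46 = 515/9)
U(-83, 197) - H = 515/9 - 1*(-49032) = 515/9 + 49032 = 441803/9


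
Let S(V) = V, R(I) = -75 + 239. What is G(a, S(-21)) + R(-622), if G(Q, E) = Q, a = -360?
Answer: -196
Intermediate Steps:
R(I) = 164
G(a, S(-21)) + R(-622) = -360 + 164 = -196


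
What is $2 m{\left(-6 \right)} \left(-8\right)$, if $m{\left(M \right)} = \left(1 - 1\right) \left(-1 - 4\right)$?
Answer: $0$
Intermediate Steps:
$m{\left(M \right)} = 0$ ($m{\left(M \right)} = 0 \left(-5\right) = 0$)
$2 m{\left(-6 \right)} \left(-8\right) = 2 \cdot 0 \left(-8\right) = 0 \left(-8\right) = 0$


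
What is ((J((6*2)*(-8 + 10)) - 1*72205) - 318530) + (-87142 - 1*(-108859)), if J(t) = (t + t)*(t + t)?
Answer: -366714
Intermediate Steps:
J(t) = 4*t**2 (J(t) = (2*t)*(2*t) = 4*t**2)
((J((6*2)*(-8 + 10)) - 1*72205) - 318530) + (-87142 - 1*(-108859)) = ((4*((6*2)*(-8 + 10))**2 - 1*72205) - 318530) + (-87142 - 1*(-108859)) = ((4*(12*2)**2 - 72205) - 318530) + (-87142 + 108859) = ((4*24**2 - 72205) - 318530) + 21717 = ((4*576 - 72205) - 318530) + 21717 = ((2304 - 72205) - 318530) + 21717 = (-69901 - 318530) + 21717 = -388431 + 21717 = -366714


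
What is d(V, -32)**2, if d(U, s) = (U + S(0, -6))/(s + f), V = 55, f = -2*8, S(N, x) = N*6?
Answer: 3025/2304 ≈ 1.3129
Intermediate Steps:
S(N, x) = 6*N
f = -16
d(U, s) = U/(-16 + s) (d(U, s) = (U + 6*0)/(s - 16) = (U + 0)/(-16 + s) = U/(-16 + s))
d(V, -32)**2 = (55/(-16 - 32))**2 = (55/(-48))**2 = (55*(-1/48))**2 = (-55/48)**2 = 3025/2304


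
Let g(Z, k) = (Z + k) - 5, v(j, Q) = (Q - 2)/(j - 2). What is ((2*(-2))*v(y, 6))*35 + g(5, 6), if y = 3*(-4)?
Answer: 46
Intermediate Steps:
y = -12
v(j, Q) = (-2 + Q)/(-2 + j)
g(Z, k) = -5 + Z + k
((2*(-2))*v(y, 6))*35 + g(5, 6) = ((2*(-2))*((-2 + 6)/(-2 - 12)))*35 + (-5 + 5 + 6) = -4*4/(-14)*35 + 6 = -(-2)*4/7*35 + 6 = -4*(-2/7)*35 + 6 = (8/7)*35 + 6 = 40 + 6 = 46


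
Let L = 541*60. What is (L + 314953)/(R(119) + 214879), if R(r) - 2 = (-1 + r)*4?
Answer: 347413/215353 ≈ 1.6132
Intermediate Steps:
R(r) = -2 + 4*r (R(r) = 2 + (-1 + r)*4 = 2 + (-4 + 4*r) = -2 + 4*r)
L = 32460
(L + 314953)/(R(119) + 214879) = (32460 + 314953)/((-2 + 4*119) + 214879) = 347413/((-2 + 476) + 214879) = 347413/(474 + 214879) = 347413/215353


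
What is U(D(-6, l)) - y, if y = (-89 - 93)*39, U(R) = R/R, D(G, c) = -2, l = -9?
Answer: 7099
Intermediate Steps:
U(R) = 1
y = -7098 (y = -182*39 = -7098)
U(D(-6, l)) - y = 1 - 1*(-7098) = 1 + 7098 = 7099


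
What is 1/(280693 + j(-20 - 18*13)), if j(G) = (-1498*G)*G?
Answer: -1/96364275 ≈ -1.0377e-8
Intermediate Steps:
j(G) = -1498*G²
1/(280693 + j(-20 - 18*13)) = 1/(280693 - 1498*(-20 - 18*13)²) = 1/(280693 - 1498*(-20 - 234)²) = 1/(280693 - 1498*(-254)²) = 1/(280693 - 1498*64516) = 1/(280693 - 96644968) = 1/(-96364275) = -1/96364275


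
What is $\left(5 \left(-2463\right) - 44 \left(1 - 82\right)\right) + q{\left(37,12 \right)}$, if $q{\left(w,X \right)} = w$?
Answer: $-8714$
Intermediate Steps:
$\left(5 \left(-2463\right) - 44 \left(1 - 82\right)\right) + q{\left(37,12 \right)} = \left(5 \left(-2463\right) - 44 \left(1 - 82\right)\right) + 37 = \left(-12315 - -3564\right) + 37 = \left(-12315 + 3564\right) + 37 = -8751 + 37 = -8714$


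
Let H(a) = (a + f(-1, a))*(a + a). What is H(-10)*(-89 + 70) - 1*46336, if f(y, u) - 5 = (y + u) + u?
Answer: -56216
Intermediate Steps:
f(y, u) = 5 + y + 2*u (f(y, u) = 5 + ((y + u) + u) = 5 + ((u + y) + u) = 5 + (y + 2*u) = 5 + y + 2*u)
H(a) = 2*a*(4 + 3*a) (H(a) = (a + (5 - 1 + 2*a))*(a + a) = (a + (4 + 2*a))*(2*a) = (4 + 3*a)*(2*a) = 2*a*(4 + 3*a))
H(-10)*(-89 + 70) - 1*46336 = (2*(-10)*(4 + 3*(-10)))*(-89 + 70) - 1*46336 = (2*(-10)*(4 - 30))*(-19) - 46336 = (2*(-10)*(-26))*(-19) - 46336 = 520*(-19) - 46336 = -9880 - 46336 = -56216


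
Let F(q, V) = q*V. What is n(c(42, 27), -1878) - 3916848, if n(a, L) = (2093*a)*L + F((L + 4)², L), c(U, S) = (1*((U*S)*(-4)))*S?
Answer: 474795836712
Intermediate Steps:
c(U, S) = -4*U*S² (c(U, S) = (1*((S*U)*(-4)))*S = (1*(-4*S*U))*S = (-4*S*U)*S = -4*U*S²)
F(q, V) = V*q
n(a, L) = L*(4 + L)² + 2093*L*a (n(a, L) = (2093*a)*L + L*(L + 4)² = 2093*L*a + L*(4 + L)² = L*(4 + L)² + 2093*L*a)
n(c(42, 27), -1878) - 3916848 = -1878*((4 - 1878)² + 2093*(-4*42*27²)) - 3916848 = -1878*((-1874)² + 2093*(-4*42*729)) - 3916848 = -1878*(3511876 + 2093*(-122472)) - 3916848 = -1878*(3511876 - 256333896) - 3916848 = -1878*(-252822020) - 3916848 = 474799753560 - 3916848 = 474795836712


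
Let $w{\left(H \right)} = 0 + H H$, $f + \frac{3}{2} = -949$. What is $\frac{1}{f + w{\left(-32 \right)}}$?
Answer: $\frac{2}{147} \approx 0.013605$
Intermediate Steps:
$f = - \frac{1901}{2}$ ($f = - \frac{3}{2} - 949 = - \frac{1901}{2} \approx -950.5$)
$w{\left(H \right)} = H^{2}$ ($w{\left(H \right)} = 0 + H^{2} = H^{2}$)
$\frac{1}{f + w{\left(-32 \right)}} = \frac{1}{- \frac{1901}{2} + \left(-32\right)^{2}} = \frac{1}{- \frac{1901}{2} + 1024} = \frac{1}{\frac{147}{2}} = \frac{2}{147}$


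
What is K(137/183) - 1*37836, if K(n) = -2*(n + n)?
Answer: -6924536/183 ≈ -37839.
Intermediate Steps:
K(n) = -4*n
K(137/183) - 1*37836 = -548/183 - 1*37836 = -548/183 - 37836 = -6924536/183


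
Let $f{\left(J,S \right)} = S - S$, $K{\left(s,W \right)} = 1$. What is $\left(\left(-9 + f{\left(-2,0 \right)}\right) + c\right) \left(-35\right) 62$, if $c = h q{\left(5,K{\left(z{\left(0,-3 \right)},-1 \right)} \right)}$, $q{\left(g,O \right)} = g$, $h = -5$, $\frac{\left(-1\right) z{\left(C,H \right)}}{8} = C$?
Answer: $73780$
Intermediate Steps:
$z{\left(C,H \right)} = - 8 C$
$f{\left(J,S \right)} = 0$
$c = -25$ ($c = \left(-5\right) 5 = -25$)
$\left(\left(-9 + f{\left(-2,0 \right)}\right) + c\right) \left(-35\right) 62 = \left(\left(-9 + 0\right) - 25\right) \left(-35\right) 62 = \left(-9 - 25\right) \left(-35\right) 62 = \left(-34\right) \left(-35\right) 62 = 1190 \cdot 62 = 73780$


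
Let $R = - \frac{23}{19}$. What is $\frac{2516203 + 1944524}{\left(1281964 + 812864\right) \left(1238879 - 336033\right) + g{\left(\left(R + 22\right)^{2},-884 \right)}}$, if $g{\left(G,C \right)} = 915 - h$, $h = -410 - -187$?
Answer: $\frac{4460727}{1891307081626} \approx 2.3585 \cdot 10^{-6}$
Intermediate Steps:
$R = - \frac{23}{19}$ ($R = \left(-23\right) \frac{1}{19} = - \frac{23}{19} \approx -1.2105$)
$h = -223$ ($h = -410 + 187 = -223$)
$g{\left(G,C \right)} = 1138$ ($g{\left(G,C \right)} = 915 - -223 = 915 + 223 = 1138$)
$\frac{2516203 + 1944524}{\left(1281964 + 812864\right) \left(1238879 - 336033\right) + g{\left(\left(R + 22\right)^{2},-884 \right)}} = \frac{2516203 + 1944524}{\left(1281964 + 812864\right) \left(1238879 - 336033\right) + 1138} = \frac{4460727}{2094828 \cdot 902846 + 1138} = \frac{4460727}{1891307080488 + 1138} = \frac{4460727}{1891307081626}$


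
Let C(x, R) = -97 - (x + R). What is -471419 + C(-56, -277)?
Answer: -471183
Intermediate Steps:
C(x, R) = -97 - R - x (C(x, R) = -97 - (R + x) = -97 + (-R - x) = -97 - R - x)
-471419 + C(-56, -277) = -471419 + (-97 - 1*(-277) - 1*(-56)) = -471419 + (-97 + 277 + 56) = -471419 + 236 = -471183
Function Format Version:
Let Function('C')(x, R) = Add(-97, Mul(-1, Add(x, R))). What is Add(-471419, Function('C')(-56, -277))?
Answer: -471183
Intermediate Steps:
Function('C')(x, R) = Add(-97, Mul(-1, R), Mul(-1, x)) (Function('C')(x, R) = Add(-97, Mul(-1, Add(R, x))) = Add(-97, Add(Mul(-1, R), Mul(-1, x))) = Add(-97, Mul(-1, R), Mul(-1, x)))
Add(-471419, Function('C')(-56, -277)) = Add(-471419, Add(-97, Mul(-1, -277), Mul(-1, -56))) = Add(-471419, Add(-97, 277, 56)) = Add(-471419, 236) = -471183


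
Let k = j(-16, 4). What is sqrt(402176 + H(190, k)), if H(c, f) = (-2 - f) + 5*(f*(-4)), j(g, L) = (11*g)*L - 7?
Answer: 3*sqrt(46345) ≈ 645.84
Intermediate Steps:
j(g, L) = -7 + 11*L*g (j(g, L) = 11*L*g - 7 = -7 + 11*L*g)
k = -711 (k = -7 + 11*4*(-16) = -7 - 704 = -711)
H(c, f) = -2 - 21*f (H(c, f) = (-2 - f) + 5*(-4*f) = (-2 - f) - 20*f = -2 - 21*f)
sqrt(402176 + H(190, k)) = sqrt(402176 + (-2 - 21*(-711))) = sqrt(402176 + (-2 + 14931)) = sqrt(402176 + 14929) = sqrt(417105) = 3*sqrt(46345)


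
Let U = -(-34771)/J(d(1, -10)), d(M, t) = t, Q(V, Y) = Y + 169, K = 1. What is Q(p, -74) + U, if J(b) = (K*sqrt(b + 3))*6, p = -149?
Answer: 95 - 34771*I*sqrt(7)/42 ≈ 95.0 - 2190.4*I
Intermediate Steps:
Q(V, Y) = 169 + Y
J(b) = 6*sqrt(3 + b) (J(b) = (1*sqrt(b + 3))*6 = (1*sqrt(3 + b))*6 = sqrt(3 + b)*6 = 6*sqrt(3 + b))
U = -34771*I*sqrt(7)/42 (U = -(-34771)/(6*sqrt(3 - 10)) = -(-34771)/(6*sqrt(-7)) = -(-34771)/(6*(I*sqrt(7))) = -(-34771)/(6*I*sqrt(7)) = -(-34771)*(-I*sqrt(7)/42) = -34771*I*sqrt(7)/42 ≈ -2190.4*I)
Q(p, -74) + U = (169 - 74) - 34771*I*sqrt(7)/42 = 95 - 34771*I*sqrt(7)/42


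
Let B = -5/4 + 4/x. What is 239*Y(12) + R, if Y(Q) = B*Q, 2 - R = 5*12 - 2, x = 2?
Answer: 2095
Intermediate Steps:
B = 3/4 (B = -5/4 + 4/2 = -5*1/4 + 4*(1/2) = -5/4 + 2 = 3/4 ≈ 0.75000)
R = -56 (R = 2 - (5*12 - 2) = 2 - (60 - 2) = 2 - 1*58 = 2 - 58 = -56)
Y(Q) = 3*Q/4
239*Y(12) + R = 239*((3/4)*12) - 56 = 239*9 - 56 = 2151 - 56 = 2095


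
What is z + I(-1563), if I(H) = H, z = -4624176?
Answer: -4625739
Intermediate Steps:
z + I(-1563) = -4624176 - 1563 = -4625739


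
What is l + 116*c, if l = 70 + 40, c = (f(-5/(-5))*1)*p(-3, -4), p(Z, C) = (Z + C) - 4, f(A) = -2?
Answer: 2662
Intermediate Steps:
p(Z, C) = -4 + C + Z (p(Z, C) = (C + Z) - 4 = -4 + C + Z)
c = 22 (c = (-2*1)*(-4 - 4 - 3) = -2*(-11) = 22)
l = 110
l + 116*c = 110 + 116*22 = 110 + 2552 = 2662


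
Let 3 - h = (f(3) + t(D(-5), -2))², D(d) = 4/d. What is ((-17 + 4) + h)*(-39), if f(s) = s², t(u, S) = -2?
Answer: 2301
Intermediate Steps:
h = -46 (h = 3 - (3² - 2)² = 3 - (9 - 2)² = 3 - 1*7² = 3 - 1*49 = 3 - 49 = -46)
((-17 + 4) + h)*(-39) = ((-17 + 4) - 46)*(-39) = (-13 - 46)*(-39) = -59*(-39) = 2301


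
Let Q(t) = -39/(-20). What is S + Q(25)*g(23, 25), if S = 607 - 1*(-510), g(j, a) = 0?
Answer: 1117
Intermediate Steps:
Q(t) = 39/20 (Q(t) = -39*(-1/20) = 39/20)
S = 1117 (S = 607 + 510 = 1117)
S + Q(25)*g(23, 25) = 1117 + (39/20)*0 = 1117 + 0 = 1117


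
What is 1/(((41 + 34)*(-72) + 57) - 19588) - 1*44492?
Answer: -1109230053/24931 ≈ -44492.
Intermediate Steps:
1/(((41 + 34)*(-72) + 57) - 19588) - 1*44492 = 1/((75*(-72) + 57) - 19588) - 44492 = 1/((-5400 + 57) - 19588) - 44492 = 1/(-5343 - 19588) - 44492 = 1/(-24931) - 44492 = -1/24931 - 44492 = -1109230053/24931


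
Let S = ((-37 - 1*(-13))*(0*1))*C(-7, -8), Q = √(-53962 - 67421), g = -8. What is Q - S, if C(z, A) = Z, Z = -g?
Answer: 3*I*√13487 ≈ 348.4*I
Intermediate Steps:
Z = 8 (Z = -1*(-8) = 8)
C(z, A) = 8
Q = 3*I*√13487 (Q = √(-121383) = 3*I*√13487 ≈ 348.4*I)
S = 0 (S = ((-37 - 1*(-13))*(0*1))*8 = ((-37 + 13)*0)*8 = -24*0*8 = 0*8 = 0)
Q - S = 3*I*√13487 - 1*0 = 3*I*√13487 + 0 = 3*I*√13487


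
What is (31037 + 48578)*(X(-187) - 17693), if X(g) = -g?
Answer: -1393740190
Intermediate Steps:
(31037 + 48578)*(X(-187) - 17693) = (31037 + 48578)*(-1*(-187) - 17693) = 79615*(187 - 17693) = 79615*(-17506) = -1393740190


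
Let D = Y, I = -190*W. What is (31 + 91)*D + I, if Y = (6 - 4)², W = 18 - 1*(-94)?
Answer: -20792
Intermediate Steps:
W = 112 (W = 18 + 94 = 112)
I = -21280 (I = -190*112 = -21280)
Y = 4 (Y = 2² = 4)
D = 4
(31 + 91)*D + I = (31 + 91)*4 - 21280 = 122*4 - 21280 = 488 - 21280 = -20792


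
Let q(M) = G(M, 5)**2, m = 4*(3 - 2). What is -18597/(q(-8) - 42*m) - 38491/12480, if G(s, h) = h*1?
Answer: 17429719/137280 ≈ 126.96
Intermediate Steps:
G(s, h) = h
m = 4 (m = 4*1 = 4)
q(M) = 25 (q(M) = 5**2 = 25)
-18597/(q(-8) - 42*m) - 38491/12480 = -18597/(25 - 42*4) - 38491/12480 = -18597/(25 - 168) - 38491*1/12480 = -18597/(-143) - 38491/12480 = -18597*(-1/143) - 38491/12480 = 18597/143 - 38491/12480 = 17429719/137280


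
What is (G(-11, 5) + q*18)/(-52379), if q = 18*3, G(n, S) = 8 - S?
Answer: -975/52379 ≈ -0.018614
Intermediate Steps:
q = 54
(G(-11, 5) + q*18)/(-52379) = ((8 - 1*5) + 54*18)/(-52379) = ((8 - 5) + 972)*(-1/52379) = (3 + 972)*(-1/52379) = 975*(-1/52379) = -975/52379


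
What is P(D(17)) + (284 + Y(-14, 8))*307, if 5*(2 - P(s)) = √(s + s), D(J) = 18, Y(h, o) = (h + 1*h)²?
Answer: 1639384/5 ≈ 3.2788e+5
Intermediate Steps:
Y(h, o) = 4*h² (Y(h, o) = (h + h)² = (2*h)² = 4*h²)
P(s) = 2 - √2*√s/5 (P(s) = 2 - √(s + s)/5 = 2 - √2*√s/5)
P(D(17)) + (284 + Y(-14, 8))*307 = (2 - √2*√18/5) + (284 + 4*(-14)²)*307 = (2 - √2*3*√2/5) + (284 + 4*196)*307 = (2 - 6/5) + (284 + 784)*307 = ⅘ + 1068*307 = ⅘ + 327876 = 1639384/5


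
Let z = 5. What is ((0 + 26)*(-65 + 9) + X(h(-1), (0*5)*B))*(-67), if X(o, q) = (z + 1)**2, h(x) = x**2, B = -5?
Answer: 95140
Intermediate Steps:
X(o, q) = 36 (X(o, q) = (5 + 1)**2 = 6**2 = 36)
((0 + 26)*(-65 + 9) + X(h(-1), (0*5)*B))*(-67) = ((0 + 26)*(-65 + 9) + 36)*(-67) = (26*(-56) + 36)*(-67) = (-1456 + 36)*(-67) = -1420*(-67) = 95140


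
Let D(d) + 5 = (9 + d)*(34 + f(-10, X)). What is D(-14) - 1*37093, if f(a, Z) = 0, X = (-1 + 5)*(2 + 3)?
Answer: -37268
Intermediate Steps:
X = 20 (X = 4*5 = 20)
D(d) = 301 + 34*d (D(d) = -5 + (9 + d)*(34 + 0) = -5 + (9 + d)*34 = -5 + (306 + 34*d) = 301 + 34*d)
D(-14) - 1*37093 = (301 + 34*(-14)) - 1*37093 = (301 - 476) - 37093 = -175 - 37093 = -37268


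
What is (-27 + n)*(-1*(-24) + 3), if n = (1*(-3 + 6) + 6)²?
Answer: 1458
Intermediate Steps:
n = 81 (n = (1*3 + 6)² = (3 + 6)² = 9² = 81)
(-27 + n)*(-1*(-24) + 3) = (-27 + 81)*(-1*(-24) + 3) = 54*(24 + 3) = 54*27 = 1458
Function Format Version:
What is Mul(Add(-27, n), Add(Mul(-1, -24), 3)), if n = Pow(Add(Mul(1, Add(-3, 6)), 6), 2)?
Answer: 1458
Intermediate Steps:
n = 81 (n = Pow(Add(Mul(1, 3), 6), 2) = Pow(Add(3, 6), 2) = Pow(9, 2) = 81)
Mul(Add(-27, n), Add(Mul(-1, -24), 3)) = Mul(Add(-27, 81), Add(Mul(-1, -24), 3)) = Mul(54, Add(24, 3)) = Mul(54, 27) = 1458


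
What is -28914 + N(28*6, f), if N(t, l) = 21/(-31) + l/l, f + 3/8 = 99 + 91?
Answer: -896324/31 ≈ -28914.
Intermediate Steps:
f = 1517/8 (f = -3/8 + (99 + 91) = -3/8 + 190 = 1517/8 ≈ 189.63)
N(t, l) = 10/31 (N(t, l) = 21*(-1/31) + 1 = -21/31 + 1 = 10/31)
-28914 + N(28*6, f) = -28914 + 10/31 = -896324/31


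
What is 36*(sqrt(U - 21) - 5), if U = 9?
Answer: -180 + 72*I*sqrt(3) ≈ -180.0 + 124.71*I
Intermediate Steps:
36*(sqrt(U - 21) - 5) = 36*(sqrt(9 - 21) - 5) = 36*(sqrt(-12) - 5) = 36*(2*I*sqrt(3) - 5) = 36*(-5 + 2*I*sqrt(3)) = -180 + 72*I*sqrt(3)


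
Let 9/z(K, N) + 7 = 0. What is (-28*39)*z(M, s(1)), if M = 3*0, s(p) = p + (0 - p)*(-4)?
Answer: 1404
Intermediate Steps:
s(p) = 5*p (s(p) = p - p*(-4) = p + 4*p = 5*p)
M = 0
z(K, N) = -9/7 (z(K, N) = 9/(-7 + 0) = 9/(-7) = 9*(-⅐) = -9/7)
(-28*39)*z(M, s(1)) = -28*39*(-9/7) = -1092*(-9/7) = 1404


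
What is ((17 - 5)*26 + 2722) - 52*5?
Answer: 2774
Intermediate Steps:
((17 - 5)*26 + 2722) - 52*5 = (12*26 + 2722) - 260 = (312 + 2722) - 260 = 3034 - 260 = 2774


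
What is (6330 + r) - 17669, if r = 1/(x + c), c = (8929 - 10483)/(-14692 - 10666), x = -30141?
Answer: -4333277804797/382156962 ≈ -11339.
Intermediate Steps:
c = 777/12679 (c = -1554/(-25358) = -1554*(-1/25358) = 777/12679 ≈ 0.061282)
r = -12679/382156962 (r = 1/(-30141 + 777/12679) = 1/(-382156962/12679) = -12679/382156962 ≈ -3.3177e-5)
(6330 + r) - 17669 = (6330 - 12679/382156962) - 17669 = 2419053556781/382156962 - 17669 = -4333277804797/382156962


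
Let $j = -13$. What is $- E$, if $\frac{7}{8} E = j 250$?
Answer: $\frac{26000}{7} \approx 3714.3$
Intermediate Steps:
$E = - \frac{26000}{7}$ ($E = \frac{8 \left(\left(-13\right) 250\right)}{7} = \frac{8}{7} \left(-3250\right) = - \frac{26000}{7} \approx -3714.3$)
$- E = \left(-1\right) \left(- \frac{26000}{7}\right) = \frac{26000}{7}$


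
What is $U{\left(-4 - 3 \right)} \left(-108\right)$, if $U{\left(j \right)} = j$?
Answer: $756$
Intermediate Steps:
$U{\left(-4 - 3 \right)} \left(-108\right) = \left(-4 - 3\right) \left(-108\right) = \left(-7\right) \left(-108\right) = 756$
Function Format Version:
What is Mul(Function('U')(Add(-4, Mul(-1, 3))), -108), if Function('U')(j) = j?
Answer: 756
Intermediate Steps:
Mul(Function('U')(Add(-4, Mul(-1, 3))), -108) = Mul(Add(-4, Mul(-1, 3)), -108) = Mul(Add(-4, -3), -108) = Mul(-7, -108) = 756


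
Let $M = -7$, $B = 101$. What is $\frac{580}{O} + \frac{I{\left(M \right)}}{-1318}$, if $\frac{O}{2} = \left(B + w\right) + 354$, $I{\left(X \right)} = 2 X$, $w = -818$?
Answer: $- \frac{188569}{239217} \approx -0.78828$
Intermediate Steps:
$O = -726$ ($O = 2 \left(\left(101 - 818\right) + 354\right) = 2 \left(-717 + 354\right) = 2 \left(-363\right) = -726$)
$\frac{580}{O} + \frac{I{\left(M \right)}}{-1318} = \frac{580}{-726} + \frac{2 \left(-7\right)}{-1318} = 580 \left(- \frac{1}{726}\right) - - \frac{7}{659} = - \frac{290}{363} + \frac{7}{659} = - \frac{188569}{239217}$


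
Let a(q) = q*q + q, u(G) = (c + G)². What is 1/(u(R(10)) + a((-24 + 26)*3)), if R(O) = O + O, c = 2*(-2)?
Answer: 1/298 ≈ 0.0033557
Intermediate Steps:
c = -4
R(O) = 2*O
u(G) = (-4 + G)²
a(q) = q + q² (a(q) = q² + q = q + q²)
1/(u(R(10)) + a((-24 + 26)*3)) = 1/((-4 + 2*10)² + ((-24 + 26)*3)*(1 + (-24 + 26)*3)) = 1/((-4 + 20)² + (2*3)*(1 + 2*3)) = 1/(16² + 6*(1 + 6)) = 1/(256 + 6*7) = 1/(256 + 42) = 1/298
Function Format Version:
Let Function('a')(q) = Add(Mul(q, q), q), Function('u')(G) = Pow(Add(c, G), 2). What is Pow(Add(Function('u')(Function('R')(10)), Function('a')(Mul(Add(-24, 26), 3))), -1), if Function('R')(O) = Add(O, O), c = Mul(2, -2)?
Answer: Rational(1, 298) ≈ 0.0033557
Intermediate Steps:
c = -4
Function('R')(O) = Mul(2, O)
Function('u')(G) = Pow(Add(-4, G), 2)
Function('a')(q) = Add(q, Pow(q, 2)) (Function('a')(q) = Add(Pow(q, 2), q) = Add(q, Pow(q, 2)))
Pow(Add(Function('u')(Function('R')(10)), Function('a')(Mul(Add(-24, 26), 3))), -1) = Pow(Add(Pow(Add(-4, Mul(2, 10)), 2), Mul(Mul(Add(-24, 26), 3), Add(1, Mul(Add(-24, 26), 3)))), -1) = Pow(Add(Pow(Add(-4, 20), 2), Mul(Mul(2, 3), Add(1, Mul(2, 3)))), -1) = Pow(Add(Pow(16, 2), Mul(6, Add(1, 6))), -1) = Pow(Add(256, Mul(6, 7)), -1) = Pow(Add(256, 42), -1) = Pow(298, -1) = Rational(1, 298)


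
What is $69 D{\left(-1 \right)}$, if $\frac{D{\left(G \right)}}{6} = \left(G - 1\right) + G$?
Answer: $-1242$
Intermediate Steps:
$D{\left(G \right)} = -6 + 12 G$ ($D{\left(G \right)} = 6 \left(\left(G - 1\right) + G\right) = 6 \left(\left(-1 + G\right) + G\right) = 6 \left(-1 + 2 G\right) = -6 + 12 G$)
$69 D{\left(-1 \right)} = 69 \left(-6 + 12 \left(-1\right)\right) = 69 \left(-6 - 12\right) = 69 \left(-18\right) = -1242$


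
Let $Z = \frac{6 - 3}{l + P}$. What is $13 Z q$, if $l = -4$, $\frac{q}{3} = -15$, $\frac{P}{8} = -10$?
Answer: $\frac{585}{28} \approx 20.893$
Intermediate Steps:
$P = -80$ ($P = 8 \left(-10\right) = -80$)
$q = -45$ ($q = 3 \left(-15\right) = -45$)
$Z = - \frac{1}{28}$ ($Z = \frac{6 - 3}{-4 - 80} = \frac{3}{-84} = 3 \left(- \frac{1}{84}\right) = - \frac{1}{28} \approx -0.035714$)
$13 Z q = 13 \left(- \frac{1}{28}\right) \left(-45\right) = \left(- \frac{13}{28}\right) \left(-45\right) = \frac{585}{28}$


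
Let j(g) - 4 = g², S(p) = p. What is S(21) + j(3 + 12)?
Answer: 250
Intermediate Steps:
j(g) = 4 + g²
S(21) + j(3 + 12) = 21 + (4 + (3 + 12)²) = 21 + (4 + 15²) = 21 + (4 + 225) = 21 + 229 = 250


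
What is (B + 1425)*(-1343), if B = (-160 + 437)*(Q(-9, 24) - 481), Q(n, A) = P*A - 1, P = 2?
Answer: 159538999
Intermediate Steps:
Q(n, A) = -1 + 2*A (Q(n, A) = 2*A - 1 = -1 + 2*A)
B = -120218 (B = (-160 + 437)*((-1 + 2*24) - 481) = 277*((-1 + 48) - 481) = 277*(47 - 481) = 277*(-434) = -120218)
(B + 1425)*(-1343) = (-120218 + 1425)*(-1343) = -118793*(-1343) = 159538999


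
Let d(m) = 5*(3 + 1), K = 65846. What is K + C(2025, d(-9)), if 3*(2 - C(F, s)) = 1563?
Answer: 65327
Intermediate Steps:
d(m) = 20 (d(m) = 5*4 = 20)
C(F, s) = -519 (C(F, s) = 2 - 1/3*1563 = 2 - 521 = -519)
K + C(2025, d(-9)) = 65846 - 519 = 65327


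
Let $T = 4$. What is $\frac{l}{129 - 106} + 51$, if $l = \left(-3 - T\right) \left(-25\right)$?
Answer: $\frac{1348}{23} \approx 58.609$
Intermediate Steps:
$l = 175$ ($l = \left(-3 - 4\right) \left(-25\right) = \left(-7\right) \left(-25\right) = 175$)
$\frac{l}{129 - 106} + 51 = \frac{175}{129 - 106} + 51 = \frac{175}{23} + 51 = \frac{1348}{23}$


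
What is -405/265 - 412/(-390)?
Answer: -4877/10335 ≈ -0.47189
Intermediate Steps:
-405/265 - 412/(-390) = -405*1/265 - 412*(-1/390) = -81/53 + 206/195 = -4877/10335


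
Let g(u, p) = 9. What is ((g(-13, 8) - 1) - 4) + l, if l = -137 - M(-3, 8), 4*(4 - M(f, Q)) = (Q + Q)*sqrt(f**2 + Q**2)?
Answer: -137 + 4*sqrt(73) ≈ -102.82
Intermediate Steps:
M(f, Q) = 4 - Q*sqrt(Q**2 + f**2)/2 (M(f, Q) = 4 - (Q + Q)*sqrt(f**2 + Q**2)/4 = 4 - 2*Q*sqrt(Q**2 + f**2)/4 = 4 - Q*sqrt(Q**2 + f**2)/2)
l = -141 + 4*sqrt(73) (l = -137 - (4 - 1/2*8*sqrt(8**2 + (-3)**2)) = -137 - (4 - 1/2*8*sqrt(64 + 9)) = -137 - (4 - 1/2*8*sqrt(73)) = -137 - (4 - 4*sqrt(73)) = -137 + (-4 + 4*sqrt(73)) = -141 + 4*sqrt(73) ≈ -106.82)
((g(-13, 8) - 1) - 4) + l = ((9 - 1) - 4) + (-141 + 4*sqrt(73)) = (8 - 4) + (-141 + 4*sqrt(73)) = 4 + (-141 + 4*sqrt(73)) = -137 + 4*sqrt(73)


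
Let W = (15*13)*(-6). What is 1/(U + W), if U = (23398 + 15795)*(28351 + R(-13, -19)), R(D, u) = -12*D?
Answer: 1/1117273681 ≈ 8.9504e-10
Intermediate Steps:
W = -1170 (W = 195*(-6) = -1170)
U = 1117274851 (U = (23398 + 15795)*(28351 - 12*(-13)) = 39193*(28351 + 156) = 39193*28507 = 1117274851)
1/(U + W) = 1/(1117274851 - 1170) = 1/1117273681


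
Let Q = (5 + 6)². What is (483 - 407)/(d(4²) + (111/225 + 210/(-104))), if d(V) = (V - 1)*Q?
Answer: 296400/7072549 ≈ 0.041909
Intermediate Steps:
Q = 121 (Q = 11² = 121)
d(V) = -121 + 121*V (d(V) = (V - 1)*121 = (-1 + V)*121 = -121 + 121*V)
(483 - 407)/(d(4²) + (111/225 + 210/(-104))) = (483 - 407)/((-121 + 121*4²) + (111/225 + 210/(-104))) = 76/((-121 + 121*16) + (111*(1/225) + 210*(-1/104))) = 76/((-121 + 1936) + (37/75 - 105/52)) = 76/(1815 - 5951/3900) = 76/(7072549/3900) = 76*(3900/7072549) = 296400/7072549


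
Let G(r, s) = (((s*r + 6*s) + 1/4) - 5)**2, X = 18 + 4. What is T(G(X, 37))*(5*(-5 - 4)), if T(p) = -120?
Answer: 5400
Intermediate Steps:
X = 22
G(r, s) = (-19/4 + 6*s + r*s)**2 (G(r, s) = (((r*s + 6*s) + 1*(1/4)) - 5)**2 = (((6*s + r*s) + 1/4) - 5)**2 = ((1/4 + 6*s + r*s) - 5)**2 = (-19/4 + 6*s + r*s)**2)
T(G(X, 37))*(5*(-5 - 4)) = -600*(-5 - 4) = -600*(-9) = -120*(-45) = 5400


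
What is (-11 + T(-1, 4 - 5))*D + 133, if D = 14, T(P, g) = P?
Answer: -35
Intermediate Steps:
(-11 + T(-1, 4 - 5))*D + 133 = (-11 - 1)*14 + 133 = -12*14 + 133 = -168 + 133 = -35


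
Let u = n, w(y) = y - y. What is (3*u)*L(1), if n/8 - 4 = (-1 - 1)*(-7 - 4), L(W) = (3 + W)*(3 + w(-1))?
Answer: 7488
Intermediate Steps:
w(y) = 0
L(W) = 9 + 3*W (L(W) = (3 + W)*(3 + 0) = (3 + W)*3 = 9 + 3*W)
n = 208 (n = 32 + 8*((-1 - 1)*(-7 - 4)) = 32 + 8*(-2*(-11)) = 32 + 8*22 = 32 + 176 = 208)
u = 208
(3*u)*L(1) = (3*208)*(9 + 3*1) = 624*(9 + 3) = 624*12 = 7488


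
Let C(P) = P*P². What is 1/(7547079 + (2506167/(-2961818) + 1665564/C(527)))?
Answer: 433501109946694/3271666761477903592617 ≈ 1.3250e-7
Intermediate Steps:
C(P) = P³
1/(7547079 + (2506167/(-2961818) + 1665564/C(527))) = 1/(7547079 + (2506167/(-2961818) + 1665564/(527³))) = 1/(7547079 + (2506167*(-1/2961818) + 1665564/146363183)) = 1/(7547079 + (-2506167/2961818 + 1665564*(1/146363183))) = 1/(7547079 + (-2506167/2961818 + 1665564/146363183)) = 1/(7547079 - 361877481814209/433501109946694) = 1/(3271666761477903592617/433501109946694) = 433501109946694/3271666761477903592617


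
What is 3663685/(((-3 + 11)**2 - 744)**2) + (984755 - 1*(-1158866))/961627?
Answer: 902861753179/88931264960 ≈ 10.152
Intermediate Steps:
3663685/(((-3 + 11)**2 - 744)**2) + (984755 - 1*(-1158866))/961627 = 3663685/((8**2 - 744)**2) + (984755 + 1158866)*(1/961627) = 3663685/((64 - 744)**2) + 2143621*(1/961627) = 3663685/((-680)**2) + 2143621/961627 = 3663685/462400 + 2143621/961627 = 3663685*(1/462400) + 2143621/961627 = 732737/92480 + 2143621/961627 = 902861753179/88931264960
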